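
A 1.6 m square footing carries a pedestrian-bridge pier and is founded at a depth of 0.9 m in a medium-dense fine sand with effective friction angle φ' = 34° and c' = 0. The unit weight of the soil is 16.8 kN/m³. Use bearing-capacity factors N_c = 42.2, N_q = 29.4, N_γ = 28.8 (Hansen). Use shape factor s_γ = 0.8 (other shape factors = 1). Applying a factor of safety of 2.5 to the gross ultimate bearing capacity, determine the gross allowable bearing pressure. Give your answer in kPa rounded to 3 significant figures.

Overburden at base level: q = 16.8 × 0.9 = 15.12 kPa.
Surcharge term q·N_q = 15.12 × 29.4 = 444.53 kPa; self-weight term 0.5·γ·B·N_γ·s_γ = 0.5 × 16.8 × 1.6 × 28.8 × 0.8 = 309.66 kPa.
q_ult = 444.53 + 309.66 = 754.19 kPa.
q_all = q_ult / FS = 754.19 / 2.5 = 301.67 kPa.

q_all ≈ 302 kPa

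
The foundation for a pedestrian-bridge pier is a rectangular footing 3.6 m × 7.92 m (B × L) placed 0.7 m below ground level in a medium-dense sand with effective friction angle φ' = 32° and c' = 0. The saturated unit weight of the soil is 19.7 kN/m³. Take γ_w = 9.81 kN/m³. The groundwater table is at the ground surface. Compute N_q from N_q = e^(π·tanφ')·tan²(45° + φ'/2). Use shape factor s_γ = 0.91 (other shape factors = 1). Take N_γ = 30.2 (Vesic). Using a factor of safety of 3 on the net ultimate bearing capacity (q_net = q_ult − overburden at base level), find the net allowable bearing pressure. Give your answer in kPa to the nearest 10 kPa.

N_q = e^(π·tan32°)·tan²(61°) = 23.18.
With the water table at the surface the whole profile is submerged: γ' = 19.7 − 9.81 = 9.89 kN/m³, so q = γ'·D_f = 6.923 kPa; the same γ' applies in the ½γBN_γ term.
q_ult = q·N_q + 0.5·γ·B·N_γ·s_γ
     = 6.923 × 23.177 + 0.5 × 9.89 × 3.6 × 30.2 × 0.91
     = 160.45 + 489.23 = 649.69 kPa.
q_net = 649.69 − 6.923 = 642.76 kPa.
q_all(net) = 642.76 / 3 = 214.25 kPa.

q_all(net) ≈ 210 kPa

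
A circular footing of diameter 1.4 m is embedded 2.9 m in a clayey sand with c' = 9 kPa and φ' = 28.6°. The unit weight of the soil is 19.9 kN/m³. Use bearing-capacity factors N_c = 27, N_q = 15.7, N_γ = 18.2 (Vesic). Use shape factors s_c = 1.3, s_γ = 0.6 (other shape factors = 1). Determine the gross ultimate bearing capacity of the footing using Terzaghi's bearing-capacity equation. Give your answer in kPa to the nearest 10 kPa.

Effective surcharge at the founding depth q = γ·D_f = 19.9 × 2.9 = 57.71 kPa.
q_ult = c·N_c·s_c + q·N_q + 0.5·γ·B·N_γ·s_γ
     = 9 × 27 × 1.3 + 57.71 × 15.7 + 0.5 × 19.9 × 1.4 × 18.2 × 0.6
     = 315.9 + 906.05 + 152.12 = 1374.1 kPa.

q_ult ≈ 1370 kPa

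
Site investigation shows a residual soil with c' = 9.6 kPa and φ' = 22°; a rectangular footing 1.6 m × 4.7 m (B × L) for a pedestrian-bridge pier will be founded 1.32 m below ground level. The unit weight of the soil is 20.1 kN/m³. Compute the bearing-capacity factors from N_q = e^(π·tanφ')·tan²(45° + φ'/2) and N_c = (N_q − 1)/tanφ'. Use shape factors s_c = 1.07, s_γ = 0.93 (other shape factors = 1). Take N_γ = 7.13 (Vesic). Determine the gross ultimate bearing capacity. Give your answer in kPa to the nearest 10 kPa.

q_ult ≈ 490 kPa

tan22° = 0.404, so N_q = e^(π×0.404)·tan²(56°) = 3.558 × 2.198 = 7.82.
N_c = (7.82 − 1)/tan22° = 16.88.
Effective surcharge at the founding depth q = γ·D_f = 20.1 × 1.32 = 26.532 kPa.
q_ult = c·N_c·s_c + q·N_q + 0.5·γ·B·N_γ·s_γ
     = 9.6 × 16.883 × 1.07 + 26.532 × 7.8211 + 0.5 × 20.1 × 1.6 × 7.13 × 0.93
     = 173.42 + 207.51 + 106.62 = 487.56 kPa.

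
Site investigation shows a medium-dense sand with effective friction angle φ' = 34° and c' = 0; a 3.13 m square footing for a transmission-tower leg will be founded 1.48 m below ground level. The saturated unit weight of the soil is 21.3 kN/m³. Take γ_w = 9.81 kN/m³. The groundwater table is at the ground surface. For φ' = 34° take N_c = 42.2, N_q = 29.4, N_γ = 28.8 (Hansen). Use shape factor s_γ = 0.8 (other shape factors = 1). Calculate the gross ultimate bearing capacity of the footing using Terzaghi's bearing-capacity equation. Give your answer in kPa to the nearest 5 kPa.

q_ult ≈ 915 kPa

Water table at ground surface, so effective unit weight γ' = 21.3 − 9.81 = 11.49 kN/m³ is used throughout; overburden q = 11.49 × 1.48 = 17.005 kPa; the same γ' applies in the ½γBN_γ term.
Surcharge term q·N_q = 17.005 × 29.4 = 499.95 kPa; self-weight term 0.5·γ·B·N_γ·s_γ = 0.5 × 11.49 × 3.13 × 28.8 × 0.8 = 414.3 kPa.
q_ult = 499.95 + 414.3 = 914.25 kPa.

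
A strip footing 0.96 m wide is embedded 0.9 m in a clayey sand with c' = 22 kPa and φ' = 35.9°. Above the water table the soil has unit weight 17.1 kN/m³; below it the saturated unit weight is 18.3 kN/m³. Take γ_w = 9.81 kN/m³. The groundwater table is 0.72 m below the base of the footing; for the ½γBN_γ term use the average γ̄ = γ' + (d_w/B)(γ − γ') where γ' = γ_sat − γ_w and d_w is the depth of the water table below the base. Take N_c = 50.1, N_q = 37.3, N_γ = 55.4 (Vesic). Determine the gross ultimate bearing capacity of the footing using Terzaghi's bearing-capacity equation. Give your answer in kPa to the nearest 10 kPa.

q_ult ≈ 2070 kPa

Effective surcharge at the founding depth q = γ·D_f = 17.1 × 0.9 = 15.39 kPa.
With d_w = 0.72 m < B, γ̄ = 8.49 + (0.72/0.96) × (17.1 − 8.49) = 14.948 kN/m³.
q_ult = c·N_c + q·N_q + 0.5·γ·B·N_γ
     = 22 × 50.1 + 15.39 × 37.3 + 0.5 × 14.948 × 0.96 × 55.4
     = 1102.2 + 574.05 + 397.48 = 2073.7 kPa.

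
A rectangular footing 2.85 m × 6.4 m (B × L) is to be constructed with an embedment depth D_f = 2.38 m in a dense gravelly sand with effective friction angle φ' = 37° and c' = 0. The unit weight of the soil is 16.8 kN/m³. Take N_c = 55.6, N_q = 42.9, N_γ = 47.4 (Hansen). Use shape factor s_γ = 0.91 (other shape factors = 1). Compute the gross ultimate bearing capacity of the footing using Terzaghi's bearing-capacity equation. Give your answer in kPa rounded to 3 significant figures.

Overburden at base level: q = 16.8 × 2.38 = 39.984 kPa.
Surcharge term q·N_q = 39.984 × 42.9 = 1715.3 kPa; self-weight term 0.5·γ·B·N_γ·s_γ = 0.5 × 16.8 × 2.85 × 47.4 × 0.91 = 1032.6 kPa.
q_ult = 1715.3 + 1032.6 = 2747.9 kPa.

q_ult ≈ 2750 kPa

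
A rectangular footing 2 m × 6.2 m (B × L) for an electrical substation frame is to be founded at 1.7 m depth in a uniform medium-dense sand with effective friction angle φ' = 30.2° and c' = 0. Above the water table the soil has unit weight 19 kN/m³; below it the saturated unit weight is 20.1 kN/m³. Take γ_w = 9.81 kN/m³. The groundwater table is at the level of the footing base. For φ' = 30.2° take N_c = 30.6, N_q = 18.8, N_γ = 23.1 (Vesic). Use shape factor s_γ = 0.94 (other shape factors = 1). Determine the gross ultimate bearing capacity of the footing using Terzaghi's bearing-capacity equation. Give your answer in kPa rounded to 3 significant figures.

Effective surcharge at the founding depth q = γ·D_f = 19 × 1.7 = 32.3 kPa.
The water table coincides with the base, so in the self-weight term γ → γ' = 10.29 kN/m³.
q_ult = q·N_q + 0.5·γ·B·N_γ·s_γ
     = 32.3 × 18.8 + 0.5 × 10.29 × 2 × 23.1 × 0.94
     = 607.24 + 223.44 = 830.68 kPa.

q_ult ≈ 831 kPa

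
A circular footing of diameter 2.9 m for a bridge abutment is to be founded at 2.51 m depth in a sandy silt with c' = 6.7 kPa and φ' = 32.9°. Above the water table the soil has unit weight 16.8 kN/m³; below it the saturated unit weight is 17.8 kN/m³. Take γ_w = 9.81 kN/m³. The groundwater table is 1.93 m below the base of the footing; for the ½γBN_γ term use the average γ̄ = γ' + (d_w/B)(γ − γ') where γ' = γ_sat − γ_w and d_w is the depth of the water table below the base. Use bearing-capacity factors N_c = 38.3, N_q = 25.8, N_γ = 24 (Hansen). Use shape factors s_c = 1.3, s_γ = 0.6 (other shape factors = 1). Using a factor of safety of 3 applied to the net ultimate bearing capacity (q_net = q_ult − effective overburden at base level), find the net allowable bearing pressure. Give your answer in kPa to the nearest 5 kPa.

q_all(net) ≈ 555 kPa

q = γ·D_f = 16.8 × 2.51 = 42.168 kPa.
γ' = 7.99 kN/m³; averaging over the depth B below the base, γ̄ = γ' + (d_w/B)(γ − γ') = 13.853 kN/m³.
c·N_c·s_c = 6.7 × 38.3 × 1.3 = 333.59 kPa
q·N_q = 42.168 × 25.8 = 1087.9 kPa
0.5·γ·B·N_γ·s_γ = 0.5 × 13.853 × 2.9 × 24 × 0.6 = 289.25 kPa
q_ult = 333.59 + 1087.9 + 289.25 = 1710.8 kPa.
Net ultimate: q_net = 1710.8 − 42.168 = 1668.6 kPa.
q_all(net) = 1668.6 / 3 = 556.2 kPa.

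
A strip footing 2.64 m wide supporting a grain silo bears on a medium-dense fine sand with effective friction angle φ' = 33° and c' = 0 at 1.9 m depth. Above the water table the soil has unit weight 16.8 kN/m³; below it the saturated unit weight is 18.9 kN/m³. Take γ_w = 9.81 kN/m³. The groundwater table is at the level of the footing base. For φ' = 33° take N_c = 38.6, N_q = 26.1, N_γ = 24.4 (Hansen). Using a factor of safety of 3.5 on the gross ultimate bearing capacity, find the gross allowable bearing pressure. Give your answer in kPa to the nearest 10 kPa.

q_all ≈ 320 kPa

Overburden at base level: q = 16.8 × 1.9 = 31.92 kPa.
Below the base the soil is submerged, so the ½γBN_γ term uses γ' = 18.9 − 9.81 = 9.09 kN/m³.
Surcharge term q·N_q = 31.92 × 26.1 = 833.11 kPa; self-weight term 0.5·γ·B·N_γ = 0.5 × 9.09 × 2.64 × 24.4 = 292.77 kPa.
q_ult = 833.11 + 292.77 = 1125.9 kPa.
q_all = 1125.9 / 3.5 = 321.68 kPa.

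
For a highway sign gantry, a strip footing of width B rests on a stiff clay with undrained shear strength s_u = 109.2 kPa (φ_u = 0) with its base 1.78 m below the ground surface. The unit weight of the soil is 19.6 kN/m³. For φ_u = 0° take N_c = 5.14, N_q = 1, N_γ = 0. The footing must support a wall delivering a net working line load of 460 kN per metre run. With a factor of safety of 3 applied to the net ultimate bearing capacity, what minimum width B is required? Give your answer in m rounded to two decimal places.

q = γ·D_f = 19.6 × 1.78 = 34.888 kPa.
c·N_c = 109.2 × 5.14 = 561.29 kPa
q·N_q = 34.888 × 1 = 34.888 kPa
q_ult = 561.29 + 34.888 = 596.18 kPa.
For φ = 0 the ½γBN_γ term vanishes, so q_ult is independent of B. q_net = 596.18 − 34.888 = 561.29 kPa; q_all(net) = 561.29/3 = 187.1 kPa.
Required width B = w / q_all(net) = 460 / 187.1 = 2.459 m.

B = 2.46 m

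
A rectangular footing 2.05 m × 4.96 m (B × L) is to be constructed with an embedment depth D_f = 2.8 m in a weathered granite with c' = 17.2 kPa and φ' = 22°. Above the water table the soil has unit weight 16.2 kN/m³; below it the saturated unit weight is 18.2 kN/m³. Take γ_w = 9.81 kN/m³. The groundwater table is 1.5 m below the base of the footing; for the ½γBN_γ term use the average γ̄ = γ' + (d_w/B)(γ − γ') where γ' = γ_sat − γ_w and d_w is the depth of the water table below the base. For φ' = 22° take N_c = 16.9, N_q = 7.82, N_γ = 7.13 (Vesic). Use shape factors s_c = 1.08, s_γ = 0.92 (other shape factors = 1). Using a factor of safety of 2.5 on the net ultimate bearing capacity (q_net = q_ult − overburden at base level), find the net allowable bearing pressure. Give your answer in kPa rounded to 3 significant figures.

q_all(net) ≈ 287 kPa

Effective surcharge at the founding depth q = γ·D_f = 16.2 × 2.8 = 45.36 kPa.
With d_w = 1.5 m < B, γ̄ = 8.39 + (1.5/2.05) × (16.2 − 8.39) = 14.105 kN/m³.
q_ult = c·N_c·s_c + q·N_q + 0.5·γ·B·N_γ·s_γ
     = 17.2 × 16.9 × 1.08 + 45.36 × 7.82 + 0.5 × 14.105 × 2.05 × 7.13 × 0.92
     = 313.93 + 354.72 + 94.834 = 763.48 kPa.
q_net = 763.48 − 45.36 = 718.12 kPa.
q_all(net) = 718.12 / 2.5 = 287.25 kPa.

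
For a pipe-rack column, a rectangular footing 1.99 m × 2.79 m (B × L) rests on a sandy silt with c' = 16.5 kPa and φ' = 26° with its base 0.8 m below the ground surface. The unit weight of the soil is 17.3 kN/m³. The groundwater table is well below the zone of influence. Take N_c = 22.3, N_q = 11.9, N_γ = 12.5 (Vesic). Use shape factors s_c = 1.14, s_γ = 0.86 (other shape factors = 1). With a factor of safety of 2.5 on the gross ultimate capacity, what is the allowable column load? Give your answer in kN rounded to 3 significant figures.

Effective surcharge at the founding depth q = γ·D_f = 17.3 × 0.8 = 13.84 kPa.
q_ult = c·N_c·s_c + q·N_q + 0.5·γ·B·N_γ·s_γ
     = 16.5 × 22.3 × 1.14 + 13.84 × 11.9 + 0.5 × 17.3 × 1.99 × 12.5 × 0.86
     = 419.46 + 164.7 + 185.05 = 769.2 kPa.
Gross allowable pressure q_all = 769.2 / 2.5 = 307.68 kPa.
Footing area = 5.5521 m², so allowable column load = 307.68 × 5.5521 = 1708.3 kN.

P_all ≈ 1710 kN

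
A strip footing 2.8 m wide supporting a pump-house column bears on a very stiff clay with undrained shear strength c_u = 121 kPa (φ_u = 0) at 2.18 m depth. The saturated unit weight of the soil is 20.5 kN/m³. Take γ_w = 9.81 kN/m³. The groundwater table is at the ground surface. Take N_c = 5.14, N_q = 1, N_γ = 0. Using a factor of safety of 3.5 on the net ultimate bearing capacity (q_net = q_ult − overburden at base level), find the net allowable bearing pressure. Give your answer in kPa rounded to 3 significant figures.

q_all(net) ≈ 178 kPa

γ' = 20.5 − 9.81 = 10.69 kN/m³ (submerged throughout). q = 10.69 × 2.18 = 23.304 kPa.
c·N_c = 121 × 5.14 = 621.94 kPa
q·N_q = 23.304 × 1 = 23.304 kPa
q_ult = 621.94 + 23.304 = 645.24 kPa.
q_net = 645.24 − 23.304 = 621.94 kPa.
q_all(net) = 621.94 / 3.5 = 177.7 kPa.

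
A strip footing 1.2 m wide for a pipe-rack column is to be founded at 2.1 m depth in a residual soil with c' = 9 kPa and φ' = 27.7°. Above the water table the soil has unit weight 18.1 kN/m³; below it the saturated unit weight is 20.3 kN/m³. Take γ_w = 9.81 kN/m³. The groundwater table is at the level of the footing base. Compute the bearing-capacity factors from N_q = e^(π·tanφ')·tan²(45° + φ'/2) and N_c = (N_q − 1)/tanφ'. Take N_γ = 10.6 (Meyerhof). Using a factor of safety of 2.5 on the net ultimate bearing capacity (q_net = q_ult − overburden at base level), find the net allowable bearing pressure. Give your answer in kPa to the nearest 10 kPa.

N_q = e^(π·tan27.7°)·tan²(58.85°) = 14.24; N_c = (N_q − 1)/tanφ' = 25.23.
Effective surcharge at the founding depth q = γ·D_f = 18.1 × 2.1 = 38.01 kPa.
The water table coincides with the base, so in the self-weight term γ → γ' = 10.49 kN/m³.
q_ult = c·N_c + q·N_q + 0.5·γ·B·N_γ
     = 9 × 25.226 + 38.01 × 14.244 + 0.5 × 10.49 × 1.2 × 10.6
     = 227.03 + 541.4 + 66.716 = 835.15 kPa.
q_net = 835.15 − 38.01 = 797.14 kPa.
q_all(net) = 797.14 / 2.5 = 318.86 kPa.

q_all(net) ≈ 320 kPa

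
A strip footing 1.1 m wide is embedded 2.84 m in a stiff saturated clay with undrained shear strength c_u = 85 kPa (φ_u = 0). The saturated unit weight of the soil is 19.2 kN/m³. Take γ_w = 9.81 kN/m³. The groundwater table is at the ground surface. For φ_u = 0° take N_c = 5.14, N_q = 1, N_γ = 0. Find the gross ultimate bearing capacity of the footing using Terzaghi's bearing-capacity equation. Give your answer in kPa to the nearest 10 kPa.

Water table at ground surface, so effective unit weight γ' = 19.2 − 9.81 = 9.39 kN/m³ is used throughout; overburden q = 9.39 × 2.84 = 26.668 kPa.
Cohesion term c·N_c = 85 × 5.14 = 436.9 kPa; surcharge term q·N_q = 26.668 × 1 = 26.668 kPa.
q_ult = 436.9 + 26.668 = 463.57 kPa.

q_ult ≈ 460 kPa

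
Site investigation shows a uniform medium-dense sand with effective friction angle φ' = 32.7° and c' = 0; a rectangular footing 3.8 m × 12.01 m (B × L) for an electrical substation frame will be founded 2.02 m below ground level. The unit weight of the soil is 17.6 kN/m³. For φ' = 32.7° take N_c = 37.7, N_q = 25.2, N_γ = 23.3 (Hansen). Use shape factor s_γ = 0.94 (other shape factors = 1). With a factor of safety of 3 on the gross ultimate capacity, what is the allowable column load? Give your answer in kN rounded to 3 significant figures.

Effective surcharge at the founding depth q = γ·D_f = 17.6 × 2.02 = 35.552 kPa.
q_ult = q·N_q + 0.5·γ·B·N_γ·s_γ
     = 35.552 × 25.2 + 0.5 × 17.6 × 3.8 × 23.3 × 0.94
     = 895.91 + 732.4 = 1628.3 kPa.
Gross allowable pressure q_all = 1628.3 / 3 = 542.77 kPa.
Footing area = 45.638 m², so allowable column load = 542.77 × 45.638 = 24771 kN.

P_all ≈ 24800 kN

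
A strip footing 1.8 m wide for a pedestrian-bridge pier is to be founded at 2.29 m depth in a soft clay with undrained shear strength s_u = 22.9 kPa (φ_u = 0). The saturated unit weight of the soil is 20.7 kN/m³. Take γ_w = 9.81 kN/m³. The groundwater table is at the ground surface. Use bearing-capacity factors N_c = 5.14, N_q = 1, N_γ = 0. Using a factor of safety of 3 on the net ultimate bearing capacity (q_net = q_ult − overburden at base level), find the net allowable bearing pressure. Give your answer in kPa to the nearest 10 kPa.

q_all(net) ≈ 40 kPa

With the water table at the surface the whole profile is submerged: γ' = 20.7 − 9.81 = 10.89 kN/m³, so q = γ'·D_f = 24.938 kPa.
q_ult = c·N_c + q·N_q
     = 22.9 × 5.14 + 24.938 × 1
     = 117.71 + 24.938 = 142.64 kPa.
q_net = 142.64 − 24.938 = 117.71 kPa.
q_all(net) = 117.71 / 3 = 39.235 kPa.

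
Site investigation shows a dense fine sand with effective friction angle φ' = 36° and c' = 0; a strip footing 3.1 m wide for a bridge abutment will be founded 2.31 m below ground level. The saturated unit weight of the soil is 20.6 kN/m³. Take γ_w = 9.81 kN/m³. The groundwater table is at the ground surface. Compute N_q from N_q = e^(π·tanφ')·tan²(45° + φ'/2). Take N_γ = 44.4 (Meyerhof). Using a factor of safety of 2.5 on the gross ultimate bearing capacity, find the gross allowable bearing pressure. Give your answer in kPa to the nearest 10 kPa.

N_q = e^(π·tan36°)·tan²(63°) = 37.75.
With the water table at the surface the whole profile is submerged: γ' = 20.6 − 9.81 = 10.79 kN/m³, so q = γ'·D_f = 24.925 kPa; the same γ' applies in the ½γBN_γ term.
q_ult = q·N_q + 0.5·γ·B·N_γ
     = 24.925 × 37.752 + 0.5 × 10.79 × 3.1 × 44.4
     = 940.98 + 742.57 = 1683.5 kPa.
q_all = 1683.5 / 2.5 = 673.42 kPa.

q_all ≈ 670 kPa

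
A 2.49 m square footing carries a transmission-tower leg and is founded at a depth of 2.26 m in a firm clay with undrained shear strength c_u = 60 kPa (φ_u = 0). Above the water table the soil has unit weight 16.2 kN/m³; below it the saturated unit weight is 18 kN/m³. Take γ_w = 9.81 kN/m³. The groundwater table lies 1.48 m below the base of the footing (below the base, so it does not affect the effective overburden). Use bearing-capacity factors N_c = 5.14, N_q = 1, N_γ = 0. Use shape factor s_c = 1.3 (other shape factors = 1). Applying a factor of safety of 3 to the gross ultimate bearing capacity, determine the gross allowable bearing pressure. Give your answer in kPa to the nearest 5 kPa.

q_all ≈ 145 kPa

Effective surcharge at the founding depth q = γ·D_f = 16.2 × 2.26 = 36.612 kPa.
q_ult = c·N_c·s_c + q·N_q
     = 60 × 5.14 × 1.3 + 36.612 × 1
     = 400.92 + 36.612 = 437.53 kPa.
q_all = q_ult / FS = 437.53 / 3 = 145.84 kPa.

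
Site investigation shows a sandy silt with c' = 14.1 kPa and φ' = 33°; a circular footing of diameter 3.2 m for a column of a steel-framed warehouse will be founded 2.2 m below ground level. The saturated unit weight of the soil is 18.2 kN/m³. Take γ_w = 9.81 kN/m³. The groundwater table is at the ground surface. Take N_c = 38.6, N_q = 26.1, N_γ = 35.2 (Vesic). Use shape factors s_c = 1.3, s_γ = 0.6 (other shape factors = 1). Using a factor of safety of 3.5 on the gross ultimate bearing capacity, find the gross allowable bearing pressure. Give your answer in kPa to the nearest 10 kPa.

q_all ≈ 420 kPa

With the water table at the surface the whole profile is submerged: γ' = 18.2 − 9.81 = 8.39 kN/m³, so q = γ'·D_f = 18.458 kPa; the same γ' applies in the ½γBN_γ term.
q_ult = c·N_c·s_c + q·N_q + 0.5·γ·B·N_γ·s_γ
     = 14.1 × 38.6 × 1.3 + 18.458 × 26.1 + 0.5 × 8.39 × 3.2 × 35.2 × 0.6
     = 707.54 + 481.75 + 283.51 = 1472.8 kPa.
q_all = 1472.8 / 3.5 = 420.8 kPa.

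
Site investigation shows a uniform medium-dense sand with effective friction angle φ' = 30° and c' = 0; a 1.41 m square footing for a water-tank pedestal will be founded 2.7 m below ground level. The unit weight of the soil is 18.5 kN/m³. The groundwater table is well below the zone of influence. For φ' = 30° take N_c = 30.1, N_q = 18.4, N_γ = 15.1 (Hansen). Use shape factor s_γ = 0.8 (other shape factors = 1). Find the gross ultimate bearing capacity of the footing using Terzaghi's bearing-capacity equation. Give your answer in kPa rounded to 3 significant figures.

Effective surcharge at the founding depth q = γ·D_f = 18.5 × 2.7 = 49.95 kPa.
q_ult = q·N_q + 0.5·γ·B·N_γ·s_γ
     = 49.95 × 18.4 + 0.5 × 18.5 × 1.41 × 15.1 × 0.8
     = 919.08 + 157.55 = 1076.6 kPa.

q_ult ≈ 1080 kPa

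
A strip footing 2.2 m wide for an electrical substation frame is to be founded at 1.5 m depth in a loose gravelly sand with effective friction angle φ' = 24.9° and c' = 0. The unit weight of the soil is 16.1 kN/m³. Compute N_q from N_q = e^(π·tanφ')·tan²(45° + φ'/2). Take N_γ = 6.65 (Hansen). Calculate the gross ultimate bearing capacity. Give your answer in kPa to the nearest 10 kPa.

tan24.9° = 0.4642, so N_q = e^(π×0.4642)·tan²(57.45°) = 4.299 × 2.454 = 10.55.
Effective surcharge at the founding depth q = γ·D_f = 16.1 × 1.5 = 24.15 kPa.
q_ult = q·N_q + 0.5·γ·B·N_γ
     = 24.15 × 10.551 + 0.5 × 16.1 × 2.2 × 6.65
     = 254.8 + 117.77 = 372.57 kPa.

q_ult ≈ 370 kPa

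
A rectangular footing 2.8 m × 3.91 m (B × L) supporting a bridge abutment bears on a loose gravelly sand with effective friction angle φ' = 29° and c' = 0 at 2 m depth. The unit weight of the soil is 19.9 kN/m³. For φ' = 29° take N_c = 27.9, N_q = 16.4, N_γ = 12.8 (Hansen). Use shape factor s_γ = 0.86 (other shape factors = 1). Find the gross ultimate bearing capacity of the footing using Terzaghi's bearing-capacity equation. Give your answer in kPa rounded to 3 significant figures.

q_ult ≈ 959 kPa

q = γ·D_f = 19.9 × 2 = 39.8 kPa.
q·N_q = 39.8 × 16.4 = 652.72 kPa
0.5·γ·B·N_γ·s_γ = 0.5 × 19.9 × 2.8 × 12.8 × 0.86 = 306.68 kPa
q_ult = 652.72 + 306.68 = 959.4 kPa.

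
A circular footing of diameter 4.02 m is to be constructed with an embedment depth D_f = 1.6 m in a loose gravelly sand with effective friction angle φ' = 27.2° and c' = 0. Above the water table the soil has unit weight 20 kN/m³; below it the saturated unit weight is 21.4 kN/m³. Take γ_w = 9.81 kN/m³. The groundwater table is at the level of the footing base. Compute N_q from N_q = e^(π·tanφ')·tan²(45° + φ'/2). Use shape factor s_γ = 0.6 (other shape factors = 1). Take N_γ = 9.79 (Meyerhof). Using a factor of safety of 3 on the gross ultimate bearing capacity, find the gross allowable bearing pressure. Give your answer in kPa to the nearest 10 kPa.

N_q = e^(π·tan27.2°)·tan²(58.6°) = 13.49.
Effective surcharge at the founding depth q = γ·D_f = 20 × 1.6 = 32 kPa.
The water table coincides with the base, so in the self-weight term γ → γ' = 11.59 kN/m³.
q_ult = q·N_q + 0.5·γ·B·N_γ·s_γ
     = 32 × 13.488 + 0.5 × 11.59 × 4.02 × 9.79 × 0.6
     = 431.63 + 136.84 = 568.47 kPa.
q_all = 568.47 / 3 = 189.49 kPa.

q_all ≈ 190 kPa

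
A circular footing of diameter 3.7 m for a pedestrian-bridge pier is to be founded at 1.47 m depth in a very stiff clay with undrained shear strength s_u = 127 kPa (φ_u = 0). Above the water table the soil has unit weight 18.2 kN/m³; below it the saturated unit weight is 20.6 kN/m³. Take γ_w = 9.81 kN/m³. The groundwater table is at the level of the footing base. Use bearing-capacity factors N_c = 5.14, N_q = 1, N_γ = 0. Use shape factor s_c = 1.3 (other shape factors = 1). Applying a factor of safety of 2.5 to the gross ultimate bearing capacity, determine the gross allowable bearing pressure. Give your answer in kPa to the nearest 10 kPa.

Overburden at base level: q = 18.2 × 1.47 = 26.754 kPa.
Cohesion term c·N_c·s_c = 127 × 5.14 × 1.3 = 848.61 kPa; surcharge term q·N_q = 26.754 × 1 = 26.754 kPa.
q_ult = 848.61 + 26.754 = 875.37 kPa.
q_all = q_ult / FS = 875.37 / 2.5 = 350.15 kPa.

q_all ≈ 350 kPa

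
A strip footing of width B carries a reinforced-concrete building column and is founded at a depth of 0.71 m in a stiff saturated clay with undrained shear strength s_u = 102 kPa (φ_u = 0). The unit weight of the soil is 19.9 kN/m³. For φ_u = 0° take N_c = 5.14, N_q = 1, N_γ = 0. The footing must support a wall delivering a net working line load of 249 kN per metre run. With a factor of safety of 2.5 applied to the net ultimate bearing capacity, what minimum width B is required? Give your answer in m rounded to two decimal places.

Overburden at base level: q = 19.9 × 0.71 = 14.129 kPa.
Cohesion term c·N_c = 102 × 5.14 = 524.28 kPa; surcharge term q·N_q = 14.129 × 1 = 14.129 kPa.
q_ult = 524.28 + 14.129 = 538.41 kPa.
For φ = 0 the ½γBN_γ term vanishes, so q_ult is independent of B. q_net = 538.41 − 14.129 = 524.28 kPa; q_all(net) = 524.28/2.5 = 209.71 kPa.
Required width B = w / q_all(net) = 249 / 209.71 = 1.187 m.

B = 1.19 m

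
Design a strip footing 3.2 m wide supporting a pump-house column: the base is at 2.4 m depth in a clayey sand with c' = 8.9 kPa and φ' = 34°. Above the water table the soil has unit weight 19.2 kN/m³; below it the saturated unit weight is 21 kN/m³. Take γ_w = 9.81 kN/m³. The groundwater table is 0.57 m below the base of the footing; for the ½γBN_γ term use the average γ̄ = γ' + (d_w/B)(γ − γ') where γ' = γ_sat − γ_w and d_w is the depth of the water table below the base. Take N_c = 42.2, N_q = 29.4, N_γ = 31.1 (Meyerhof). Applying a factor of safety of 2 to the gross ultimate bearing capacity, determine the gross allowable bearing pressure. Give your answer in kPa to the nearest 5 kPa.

q_all ≈ 1180 kPa

Effective surcharge at the founding depth q = γ·D_f = 19.2 × 2.4 = 46.08 kPa.
With d_w = 0.57 m < B, γ̄ = 11.19 + (0.57/3.2) × (19.2 − 11.19) = 12.617 kN/m³.
q_ult = c·N_c + q·N_q + 0.5·γ·B·N_γ
     = 8.9 × 42.2 + 46.08 × 29.4 + 0.5 × 12.617 × 3.2 × 31.1
     = 375.58 + 1354.8 + 627.81 = 2358.1 kPa.
q_all = q_ult / FS = 2358.1 / 2 = 1179.1 kPa.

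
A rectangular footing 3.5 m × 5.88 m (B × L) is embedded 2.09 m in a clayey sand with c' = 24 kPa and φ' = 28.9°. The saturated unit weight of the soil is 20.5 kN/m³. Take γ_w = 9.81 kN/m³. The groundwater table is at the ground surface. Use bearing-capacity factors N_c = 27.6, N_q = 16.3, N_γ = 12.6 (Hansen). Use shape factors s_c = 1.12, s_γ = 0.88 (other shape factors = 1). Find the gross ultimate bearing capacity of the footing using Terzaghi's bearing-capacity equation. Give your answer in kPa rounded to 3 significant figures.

q_ult ≈ 1310 kPa

With the water table at the surface the whole profile is submerged: γ' = 20.5 − 9.81 = 10.69 kN/m³, so q = γ'·D_f = 22.342 kPa; the same γ' applies in the ½γBN_γ term.
q_ult = c·N_c·s_c + q·N_q + 0.5·γ·B·N_γ·s_γ
     = 24 × 27.6 × 1.12 + 22.342 × 16.3 + 0.5 × 10.69 × 3.5 × 12.6 × 0.88
     = 741.89 + 364.18 + 207.43 = 1313.5 kPa.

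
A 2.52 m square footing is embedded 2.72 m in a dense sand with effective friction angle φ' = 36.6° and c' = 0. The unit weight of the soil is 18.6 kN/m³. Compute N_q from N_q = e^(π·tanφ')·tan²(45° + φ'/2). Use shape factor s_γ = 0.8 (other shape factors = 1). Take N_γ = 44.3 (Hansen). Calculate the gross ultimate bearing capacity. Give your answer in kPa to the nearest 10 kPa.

q_ult ≈ 2890 kPa

tan36.6° = 0.7427, so N_q = e^(π×0.7427)·tan²(63.3°) = 10.31 × 3.953 = 40.76.
Overburden at base level: q = 18.6 × 2.72 = 50.592 kPa.
Surcharge term q·N_q = 50.592 × 40.76 = 2062.1 kPa; self-weight term 0.5·γ·B·N_γ·s_γ = 0.5 × 18.6 × 2.52 × 44.3 × 0.8 = 830.57 kPa.
q_ult = 2062.1 + 830.57 = 2892.7 kPa.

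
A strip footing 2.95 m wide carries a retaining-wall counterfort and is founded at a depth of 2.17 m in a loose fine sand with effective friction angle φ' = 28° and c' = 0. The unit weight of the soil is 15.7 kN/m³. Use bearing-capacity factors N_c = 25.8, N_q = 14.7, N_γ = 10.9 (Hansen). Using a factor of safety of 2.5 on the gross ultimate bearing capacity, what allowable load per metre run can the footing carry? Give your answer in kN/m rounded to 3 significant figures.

≈ 889 kN/m

Overburden at base level: q = 15.7 × 2.17 = 34.069 kPa.
Surcharge term q·N_q = 34.069 × 14.7 = 500.81 kPa; self-weight term 0.5·γ·B·N_γ = 0.5 × 15.7 × 2.95 × 10.9 = 252.42 kPa.
q_ult = 500.81 + 252.42 = 753.23 kPa.
Gross allowable pressure q_all = 753.23 / 2.5 = 301.29 kPa.
Allowable wall load = q_all × B = 301.29 × 2.95 = 888.81 kN per metre run.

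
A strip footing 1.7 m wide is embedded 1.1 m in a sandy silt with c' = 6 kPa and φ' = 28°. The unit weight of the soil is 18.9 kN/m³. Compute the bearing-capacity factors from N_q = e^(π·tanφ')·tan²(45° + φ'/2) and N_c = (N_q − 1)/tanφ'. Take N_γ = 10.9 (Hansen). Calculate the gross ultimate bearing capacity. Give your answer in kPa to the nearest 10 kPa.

tan28° = 0.5317, so N_q = e^(π×0.5317)·tan²(59°) = 5.314 × 2.77 = 14.72.
N_c = (14.72 − 1)/tan28° = 25.8.
q = γ·D_f = 18.9 × 1.1 = 20.79 kPa.
c·N_c = 6 × 25.803 = 154.82 kPa
q·N_q = 20.79 × 14.72 = 306.03 kPa
0.5·γ·B·N_γ = 0.5 × 18.9 × 1.7 × 10.9 = 175.11 kPa
q_ult = 154.82 + 306.03 + 175.11 = 635.95 kPa.

q_ult ≈ 640 kPa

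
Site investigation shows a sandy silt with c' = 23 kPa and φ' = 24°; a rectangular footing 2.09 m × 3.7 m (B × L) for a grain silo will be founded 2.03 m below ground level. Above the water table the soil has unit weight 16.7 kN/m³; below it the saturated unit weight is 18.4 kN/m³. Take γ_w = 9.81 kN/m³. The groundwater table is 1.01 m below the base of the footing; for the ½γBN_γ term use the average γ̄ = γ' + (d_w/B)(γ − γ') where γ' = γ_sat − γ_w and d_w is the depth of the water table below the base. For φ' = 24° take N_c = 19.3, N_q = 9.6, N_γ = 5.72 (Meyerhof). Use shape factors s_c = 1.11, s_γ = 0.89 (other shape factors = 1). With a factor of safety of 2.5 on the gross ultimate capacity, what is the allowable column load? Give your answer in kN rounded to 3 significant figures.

P_all ≈ 2740 kN

Overburden at base level: q = 16.7 × 2.03 = 33.901 kPa.
The water table is 1.01 m below the base (< B = 2.09 m), so the ½γBN_γ term uses γ̄ = γ' + (d_w/B)(γ − γ') = 8.59 + (1.01/2.09)(16.7 − 8.59) = 12.509 kN/m³.
Cohesion term c·N_c·s_c = 23 × 19.3 × 1.11 = 492.73 kPa; surcharge term q·N_q = 33.901 × 9.6 = 325.45 kPa; self-weight term 0.5·γ·B·N_γ·s_γ = 0.5 × 12.509 × 2.09 × 5.72 × 0.89 = 66.547 kPa.
q_ult = 492.73 + 325.45 + 66.547 = 884.73 kPa.
Gross allowable pressure q_all = 884.73 / 2.5 = 353.89 kPa.
Footing area = 7.733 m², so allowable column load = 353.89 × 7.733 = 2736.6 kN.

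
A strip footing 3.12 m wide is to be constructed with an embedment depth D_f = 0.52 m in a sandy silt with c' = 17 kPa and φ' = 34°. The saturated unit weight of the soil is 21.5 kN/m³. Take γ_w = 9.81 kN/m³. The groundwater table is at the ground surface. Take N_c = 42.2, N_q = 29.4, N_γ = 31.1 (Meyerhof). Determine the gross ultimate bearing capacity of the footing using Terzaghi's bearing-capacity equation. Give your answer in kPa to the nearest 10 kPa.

q_ult ≈ 1460 kPa

Water table at ground surface, so effective unit weight γ' = 21.5 − 9.81 = 11.69 kN/m³ is used throughout; overburden q = 11.69 × 0.52 = 6.0788 kPa; the same γ' applies in the ½γBN_γ term.
Cohesion term c·N_c = 17 × 42.2 = 717.4 kPa; surcharge term q·N_q = 6.0788 × 29.4 = 178.72 kPa; self-weight term 0.5·γ·B·N_γ = 0.5 × 11.69 × 3.12 × 31.1 = 567.15 kPa.
q_ult = 717.4 + 178.72 + 567.15 = 1463.3 kPa.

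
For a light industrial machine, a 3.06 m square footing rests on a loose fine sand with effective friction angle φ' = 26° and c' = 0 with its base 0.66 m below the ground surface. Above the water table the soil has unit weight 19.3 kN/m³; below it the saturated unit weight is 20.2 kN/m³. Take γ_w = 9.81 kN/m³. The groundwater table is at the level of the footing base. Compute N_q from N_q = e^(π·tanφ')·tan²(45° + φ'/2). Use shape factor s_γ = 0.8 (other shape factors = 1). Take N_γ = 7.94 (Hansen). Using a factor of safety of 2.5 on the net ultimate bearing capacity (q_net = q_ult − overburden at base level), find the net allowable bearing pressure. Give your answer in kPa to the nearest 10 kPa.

q_all(net) ≈ 100 kPa

N_q = e^(π·tan26°)·tan²(58°) = 11.85.
Overburden at base level: q = 19.3 × 0.66 = 12.738 kPa.
Below the base the soil is submerged, so the ½γBN_γ term uses γ' = 20.2 − 9.81 = 10.39 kN/m³.
Surcharge term q·N_q = 12.738 × 11.854 = 151 kPa; self-weight term 0.5·γ·B·N_γ·s_γ = 0.5 × 10.39 × 3.06 × 7.94 × 0.8 = 100.98 kPa.
q_ult = 151 + 100.98 = 251.97 kPa.
q_net = 251.97 − 12.738 = 239.24 kPa.
q_all(net) = 239.24 / 2.5 = 95.695 kPa.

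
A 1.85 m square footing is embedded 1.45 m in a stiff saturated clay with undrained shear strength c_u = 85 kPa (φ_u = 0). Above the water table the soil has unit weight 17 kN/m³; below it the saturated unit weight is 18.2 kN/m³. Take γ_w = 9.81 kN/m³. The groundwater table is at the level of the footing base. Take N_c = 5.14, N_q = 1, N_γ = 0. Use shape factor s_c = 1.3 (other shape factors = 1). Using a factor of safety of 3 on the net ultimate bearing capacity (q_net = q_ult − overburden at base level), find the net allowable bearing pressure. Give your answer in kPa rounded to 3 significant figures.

q_all(net) ≈ 189 kPa

q = γ·D_f = 17 × 1.45 = 24.65 kPa.
c·N_c·s_c = 85 × 5.14 × 1.3 = 567.97 kPa
q·N_q = 24.65 × 1 = 24.65 kPa
q_ult = 567.97 + 24.65 = 592.62 kPa.
q_net = 592.62 − 24.65 = 567.97 kPa.
q_all(net) = 567.97 / 3 = 189.32 kPa.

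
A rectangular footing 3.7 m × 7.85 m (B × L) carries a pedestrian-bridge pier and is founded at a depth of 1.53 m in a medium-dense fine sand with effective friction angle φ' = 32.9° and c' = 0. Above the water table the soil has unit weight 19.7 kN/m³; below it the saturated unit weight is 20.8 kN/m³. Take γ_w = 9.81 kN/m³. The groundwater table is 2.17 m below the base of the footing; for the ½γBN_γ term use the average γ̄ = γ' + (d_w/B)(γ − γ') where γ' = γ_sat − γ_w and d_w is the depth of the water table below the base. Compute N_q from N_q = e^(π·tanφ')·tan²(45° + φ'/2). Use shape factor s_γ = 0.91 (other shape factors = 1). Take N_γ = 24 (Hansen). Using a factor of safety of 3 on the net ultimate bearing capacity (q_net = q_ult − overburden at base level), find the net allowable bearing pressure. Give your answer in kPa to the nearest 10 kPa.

q_all(net) ≈ 470 kPa

N_q = e^(π·tan32.9°)·tan²(61.45°) = 25.78.
Overburden at base level: q = 19.7 × 1.53 = 30.141 kPa.
The water table is 2.17 m below the base (< B = 3.7 m), so the ½γBN_γ term uses γ̄ = γ' + (d_w/B)(γ − γ') = 10.99 + (2.17/3.7)(19.7 − 10.99) = 16.098 kN/m³.
Surcharge term q·N_q = 30.141 × 25.782 = 777.1 kPa; self-weight term 0.5·γ·B·N_γ·s_γ = 0.5 × 16.098 × 3.7 × 24 × 0.91 = 650.44 kPa.
q_ult = 777.1 + 650.44 = 1427.5 kPa.
q_net = 1427.5 − 30.141 = 1397.4 kPa.
q_all(net) = 1397.4 / 3 = 465.8 kPa.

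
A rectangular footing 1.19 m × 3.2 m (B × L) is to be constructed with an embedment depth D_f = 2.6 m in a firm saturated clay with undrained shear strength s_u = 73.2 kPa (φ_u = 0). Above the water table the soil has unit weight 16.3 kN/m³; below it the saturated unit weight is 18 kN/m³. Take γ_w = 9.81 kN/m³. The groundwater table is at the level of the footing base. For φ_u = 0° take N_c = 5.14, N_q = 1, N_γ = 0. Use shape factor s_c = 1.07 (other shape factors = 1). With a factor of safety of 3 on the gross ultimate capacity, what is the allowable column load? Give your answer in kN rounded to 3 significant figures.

P_all ≈ 565 kN

q = γ·D_f = 16.3 × 2.6 = 42.38 kPa.
c·N_c·s_c = 73.2 × 5.14 × 1.07 = 402.59 kPa
q·N_q = 42.38 × 1 = 42.38 kPa
q_ult = 402.59 + 42.38 = 444.97 kPa.
Gross allowable pressure q_all = 444.97 / 3 = 148.32 kPa.
Footing area = 3.808 m², so allowable column load = 148.32 × 3.808 = 564.81 kN.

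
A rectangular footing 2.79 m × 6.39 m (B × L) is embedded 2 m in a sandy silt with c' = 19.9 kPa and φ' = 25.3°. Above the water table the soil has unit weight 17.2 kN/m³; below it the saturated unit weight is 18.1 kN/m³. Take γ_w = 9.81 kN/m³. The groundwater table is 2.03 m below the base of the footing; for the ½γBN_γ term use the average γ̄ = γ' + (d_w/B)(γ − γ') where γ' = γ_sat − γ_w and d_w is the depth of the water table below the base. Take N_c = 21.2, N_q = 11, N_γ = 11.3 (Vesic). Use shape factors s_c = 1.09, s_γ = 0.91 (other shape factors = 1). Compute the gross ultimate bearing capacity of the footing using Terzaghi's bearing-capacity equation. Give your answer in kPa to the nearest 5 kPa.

q_ult ≈ 1050 kPa

q = γ·D_f = 17.2 × 2 = 34.4 kPa.
γ' = 8.29 kN/m³; averaging over the depth B below the base, γ̄ = γ' + (d_w/B)(γ − γ') = 14.773 kN/m³.
c·N_c·s_c = 19.9 × 21.2 × 1.09 = 459.85 kPa
q·N_q = 34.4 × 11 = 378.4 kPa
0.5·γ·B·N_γ·s_γ = 0.5 × 14.773 × 2.79 × 11.3 × 0.91 = 211.91 kPa
q_ult = 459.85 + 378.4 + 211.91 = 1050.2 kPa.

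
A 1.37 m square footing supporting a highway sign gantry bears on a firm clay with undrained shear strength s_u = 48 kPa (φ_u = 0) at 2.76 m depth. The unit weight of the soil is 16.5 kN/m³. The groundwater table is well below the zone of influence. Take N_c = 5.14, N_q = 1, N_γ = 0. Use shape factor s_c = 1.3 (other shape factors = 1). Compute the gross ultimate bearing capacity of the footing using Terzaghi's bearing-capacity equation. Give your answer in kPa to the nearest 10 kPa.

q_ult ≈ 370 kPa

Effective surcharge at the founding depth q = γ·D_f = 16.5 × 2.76 = 45.54 kPa.
q_ult = c·N_c·s_c + q·N_q
     = 48 × 5.14 × 1.3 + 45.54 × 1
     = 320.74 + 45.54 = 366.28 kPa.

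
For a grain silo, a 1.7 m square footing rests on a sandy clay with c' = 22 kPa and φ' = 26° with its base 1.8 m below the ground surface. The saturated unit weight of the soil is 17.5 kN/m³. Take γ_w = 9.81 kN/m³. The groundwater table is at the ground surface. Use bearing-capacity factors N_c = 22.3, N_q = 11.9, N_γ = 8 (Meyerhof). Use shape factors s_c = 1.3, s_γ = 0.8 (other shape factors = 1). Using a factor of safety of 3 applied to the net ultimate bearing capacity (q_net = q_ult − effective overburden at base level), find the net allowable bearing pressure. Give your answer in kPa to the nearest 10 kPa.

q_all(net) ≈ 280 kPa

Water table at ground surface, so effective unit weight γ' = 17.5 − 9.81 = 7.69 kN/m³ is used throughout; overburden q = 7.69 × 1.8 = 13.842 kPa; the same γ' applies in the ½γBN_γ term.
Cohesion term c·N_c·s_c = 22 × 22.3 × 1.3 = 637.78 kPa; surcharge term q·N_q = 13.842 × 11.9 = 164.72 kPa; self-weight term 0.5·γ·B·N_γ·s_γ = 0.5 × 7.69 × 1.7 × 8 × 0.8 = 41.834 kPa.
q_ult = 637.78 + 164.72 + 41.834 = 844.33 kPa.
Net ultimate: q_net = 844.33 − 13.842 = 830.49 kPa.
q_all(net) = 830.49 / 3 = 276.83 kPa.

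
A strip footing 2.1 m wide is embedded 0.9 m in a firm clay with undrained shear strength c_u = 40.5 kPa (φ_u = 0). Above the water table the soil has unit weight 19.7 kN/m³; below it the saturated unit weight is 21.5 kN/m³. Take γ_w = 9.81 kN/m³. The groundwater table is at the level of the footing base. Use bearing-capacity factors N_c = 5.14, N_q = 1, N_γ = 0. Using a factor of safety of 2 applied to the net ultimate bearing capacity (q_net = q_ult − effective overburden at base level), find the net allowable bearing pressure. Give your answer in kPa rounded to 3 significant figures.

Overburden at base level: q = 19.7 × 0.9 = 17.73 kPa.
Cohesion term c·N_c = 40.5 × 5.14 = 208.17 kPa; surcharge term q·N_q = 17.73 × 1 = 17.73 kPa.
q_ult = 208.17 + 17.73 = 225.9 kPa.
Net ultimate: q_net = 225.9 − 17.73 = 208.17 kPa.
q_all(net) = 208.17 / 2 = 104.08 kPa.

q_all(net) ≈ 104 kPa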